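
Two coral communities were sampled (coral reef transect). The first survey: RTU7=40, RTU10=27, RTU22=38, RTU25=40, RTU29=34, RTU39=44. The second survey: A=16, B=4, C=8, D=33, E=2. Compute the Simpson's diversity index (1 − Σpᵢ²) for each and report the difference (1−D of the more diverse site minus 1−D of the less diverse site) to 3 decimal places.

The first survey: N=223, proportions 0.17937, 0.12108, 0.1704, 0.17937, 0.15247, 0.19731, giving 1−D = 0.82978 (working shown to 5 dp, full precision carried).
The second survey: N=63, proportions 0.25397, 0.06349, 0.12698, 0.52381, 0.03175, giving 1−D = 0.63996.
Difference = |0.82978 − 0.63996| = 0.18982, i.e. 0.190 to 3 decimal places.

0.190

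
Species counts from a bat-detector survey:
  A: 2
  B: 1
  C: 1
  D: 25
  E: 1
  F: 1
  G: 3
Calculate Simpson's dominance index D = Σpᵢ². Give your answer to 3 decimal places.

Total N = 2+1+1+25+1+1+3 = 34, so the proportions are 0.05882, 0.02941, 0.02941, 0.73529, 0.02941, 0.02941, 0.08824 (working shown to 5 dp, full precision carried).
D = 0.05882² + 0.02941² + 0.02941² + 0.73529² + 0.02941² + 0.02941² + 0.08824² = 0.00346 + 0.00087 + 0.00087 + 0.54066 + 0.00087 + 0.00087 + 0.00779 = 0.55536.
To 3 decimal places, D = 0.555.

0.555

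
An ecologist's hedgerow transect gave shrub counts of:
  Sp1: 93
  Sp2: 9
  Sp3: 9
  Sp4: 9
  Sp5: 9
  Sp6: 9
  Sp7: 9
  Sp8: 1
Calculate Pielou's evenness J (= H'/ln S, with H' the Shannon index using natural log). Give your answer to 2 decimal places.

Total N = 93+9+9+9+9+9+9+1 = 148, so the proportions are 0.6284, 0.0608, 0.0608, 0.0608, 0.0608, 0.0608, 0.0608, 0.0068 (working shown to 4 dp, full precision carried).
H' = −Σ pᵢ ln pᵢ = −((-0.2920) + (-0.1703) + (-0.1703) + (-0.1703) + (-0.1703) + (-0.1703) + (-0.1703) + (-0.0338)) = 1.3473.
With S = 8 species, ln S = 2.0794, so J = 1.3473/2.0794 = 0.6479, i.e. 0.65 to 2 decimal places.

0.65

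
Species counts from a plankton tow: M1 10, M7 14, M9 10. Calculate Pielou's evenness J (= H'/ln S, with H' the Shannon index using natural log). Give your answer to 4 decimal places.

0.9878

Total N = 10+14+10 = 34, so the proportions are 0.294118, 0.411765, 0.294118 (working shown to 6 dp, full precision carried).
H' = −Σ pᵢ ln pᵢ = −((-0.359934) + (-0.365360) + (-0.359934)) = 1.085228.
With S = 3 species, ln S = 1.098612, so J = 1.085228/1.098612 = 0.987817, i.e. 0.9878 to 4 decimal places.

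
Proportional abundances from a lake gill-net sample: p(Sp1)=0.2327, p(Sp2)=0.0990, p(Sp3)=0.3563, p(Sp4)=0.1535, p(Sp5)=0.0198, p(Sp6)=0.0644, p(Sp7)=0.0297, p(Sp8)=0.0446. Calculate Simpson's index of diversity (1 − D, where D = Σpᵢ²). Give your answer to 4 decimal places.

D = 0.2327² + 0.099² + 0.3563² + 0.1535² + 0.0198² + 0.0644² + 0.0297² + 0.0446² = 0.054149 + 0.009801 + 0.126950 + 0.023562 + 0.000392 + 0.004147 + 0.000882 + 0.001989 = 0.221873 (working shown to 6 dp, full precision carried).
So 1 − D = 0.778127, i.e. 0.7781 to 4 decimal places.

0.7781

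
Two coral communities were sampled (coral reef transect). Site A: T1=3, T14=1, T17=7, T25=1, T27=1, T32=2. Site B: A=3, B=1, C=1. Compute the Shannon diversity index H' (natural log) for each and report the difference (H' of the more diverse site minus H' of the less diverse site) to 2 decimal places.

0.54

Site A: N=15, proportions 0.2, 0.0667, 0.4667, 0.0667, 0.0667, 0.1333, giving H' = 1.4878 (working shown to 4 dp, full precision carried).
Site B: N=5, proportions 0.6, 0.2, 0.2, giving H' = 0.9503.
Difference = |1.4878 − 0.9503| = 0.5375, i.e. 0.54 to 2 decimal places.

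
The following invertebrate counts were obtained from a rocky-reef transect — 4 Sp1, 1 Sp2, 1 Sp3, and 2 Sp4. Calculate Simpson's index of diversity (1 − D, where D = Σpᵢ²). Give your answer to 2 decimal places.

0.66

Total N = 4+1+1+2 = 8, so the proportions are 0.5, 0.125, 0.125, 0.25 (working shown to 4 dp, full precision carried).
D = 0.5² + 0.125² + 0.125² + 0.25² = 0.2500 + 0.0156 + 0.0156 + 0.0625 = 0.3438.
So 1 − D = 0.6562, i.e. 0.66 to 2 decimal places.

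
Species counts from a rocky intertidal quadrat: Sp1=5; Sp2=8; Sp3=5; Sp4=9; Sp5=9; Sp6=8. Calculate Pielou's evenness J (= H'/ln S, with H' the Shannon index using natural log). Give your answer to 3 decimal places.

Total N = 5+8+5+9+9+8 = 44, so the proportions are 0.11364, 0.18182, 0.11364, 0.20455, 0.20455, 0.18182 (working shown to 5 dp, full precision carried).
H' = −Σ pᵢ ln pᵢ = −((-0.24713) + (-0.30995) + (-0.24713) + (-0.32461) + (-0.32461) + (-0.30995)) = 1.76338.
With S = 6 species, ln S = 1.79176, so J = 1.76338/1.79176 = 0.98416, i.e. 0.984 to 3 decimal places.

0.984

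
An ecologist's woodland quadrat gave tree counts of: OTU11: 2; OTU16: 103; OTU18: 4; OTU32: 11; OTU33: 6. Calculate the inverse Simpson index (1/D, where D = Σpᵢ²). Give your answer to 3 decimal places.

Total N = 2+103+4+11+6 = 126, so the proportions are 0.015873, 0.81746, 0.031746, 0.087302, 0.047619 (working shown to 6 dp, full precision carried).
D = 0.015873² + 0.81746² + 0.031746² + 0.087302² + 0.047619² = 0.000252 + 0.668241 + 0.001008 + 0.007622 + 0.002268 = 0.679390.
So 1/D = 1.47191, i.e. 1.472 to 3 decimal places.

1.472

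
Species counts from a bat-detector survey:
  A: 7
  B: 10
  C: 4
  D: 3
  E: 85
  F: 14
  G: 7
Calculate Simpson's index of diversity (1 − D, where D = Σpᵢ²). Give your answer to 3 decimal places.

Total N = 7+10+4+3+85+14+7 = 130, so the proportions are 0.05385, 0.07692, 0.03077, 0.02308, 0.65385, 0.10769, 0.05385 (working shown to 5 dp, full precision carried).
D = 0.05385² + 0.07692² + 0.03077² + 0.02308² + 0.65385² + 0.10769² + 0.05385² = 0.00290 + 0.00592 + 0.00095 + 0.00053 + 0.42751 + 0.01160 + 0.00290 = 0.45231.
So 1 − D = 0.54769, i.e. 0.548 to 3 decimal places.

0.548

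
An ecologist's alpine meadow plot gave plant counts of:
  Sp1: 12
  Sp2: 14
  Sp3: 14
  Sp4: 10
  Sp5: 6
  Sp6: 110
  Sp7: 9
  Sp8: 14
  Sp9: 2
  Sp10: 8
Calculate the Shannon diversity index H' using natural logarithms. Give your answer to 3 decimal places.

1.629

Total N = 12+14+14+10+6+110+9+14+2+8 = 199, so the proportions are 0.0603, 0.07035, 0.07035, 0.05025, 0.03015, 0.55276, 0.04523, 0.07035, 0.01005, 0.0402 (working shown to 5 dp, full precision carried).
Each pᵢ ln pᵢ term: 0.0603×(-2.80840)=-0.16935, 0.07035×(-2.65425)=-0.18673, 0.07035×(-2.65425)=-0.18673, 0.05025×(-2.99072)=-0.15029, 0.03015×(-3.50155)=-0.10557, 0.55276×(-0.59282)=-0.32769, 0.04523×(-3.09608)=-0.14002, 0.07035×(-2.65425)=-0.18673, 0.01005×(-4.60016)=-0.04623, 0.0402×(-3.21386)=-0.12920.
Sum = -1.62855, so H' = 1.629.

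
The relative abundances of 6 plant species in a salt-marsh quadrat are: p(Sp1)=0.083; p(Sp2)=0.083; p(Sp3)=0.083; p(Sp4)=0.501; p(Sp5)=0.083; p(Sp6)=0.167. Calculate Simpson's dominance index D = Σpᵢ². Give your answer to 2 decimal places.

0.31

D = 0.083² + 0.083² + 0.083² + 0.501² + 0.083² + 0.167² = 0.0069 + 0.0069 + 0.0069 + 0.2510 + 0.0069 + 0.0279 = 0.3064 (working shown to 4 dp, full precision carried).
To 2 decimal places, D = 0.31.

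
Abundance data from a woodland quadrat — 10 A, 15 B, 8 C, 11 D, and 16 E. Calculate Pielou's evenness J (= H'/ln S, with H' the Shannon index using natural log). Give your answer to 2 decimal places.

Total N = 10+15+8+11+16 = 60, so the proportions are 0.1667, 0.25, 0.1333, 0.1833, 0.2667 (working shown to 4 dp, full precision carried).
H' = −Σ pᵢ ln pᵢ = −((-0.2986) + (-0.3466) + (-0.2687) + (-0.3110) + (-0.3525)) = 1.5773.
With S = 5 species, ln S = 1.6094, so J = 1.5773/1.6094 = 0.9801, i.e. 0.98 to 2 decimal places.

0.98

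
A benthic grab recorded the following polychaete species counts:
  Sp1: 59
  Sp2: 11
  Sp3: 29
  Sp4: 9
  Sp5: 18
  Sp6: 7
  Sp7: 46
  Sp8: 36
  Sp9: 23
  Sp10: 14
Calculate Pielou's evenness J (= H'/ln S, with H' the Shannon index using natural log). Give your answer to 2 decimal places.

Total N = 59+11+29+9+18+7+46+36+23+14 = 252, so the proportions are 0.2341, 0.0437, 0.1151, 0.0357, 0.0714, 0.0278, 0.1825, 0.1429, 0.0913, 0.0556 (working shown to 4 dp, full precision carried).
H' = −Σ pᵢ ln pᵢ = −((-0.3399) + (-0.1367) + (-0.2488) + (-0.1190) + (-0.1885) + (-0.0995) + (-0.3105) + (-0.2780) + (-0.2185) + (-0.1606)) = 2.1000.
With S = 10 species, ln S = 2.3026, so J = 2.1000/2.3026 = 0.9120, i.e. 0.91 to 2 decimal places.

0.91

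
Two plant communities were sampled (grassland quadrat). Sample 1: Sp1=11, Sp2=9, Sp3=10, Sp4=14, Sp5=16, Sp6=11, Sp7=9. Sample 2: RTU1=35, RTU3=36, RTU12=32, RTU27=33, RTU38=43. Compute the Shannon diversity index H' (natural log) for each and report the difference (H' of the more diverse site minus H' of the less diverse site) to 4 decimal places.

Sample 1: N=80, proportions 0.1375, 0.1125, 0.125, 0.175, 0.2, 0.1375, 0.1125, giving H' = 1.924054 (working shown to 6 dp, full precision carried).
Sample 2: N=179, proportions 0.195531, 0.201117, 0.178771, 0.184358, 0.240223, giving H' = 1.603789.
Difference = |1.924054 − 1.603789| = 0.320265, i.e. 0.3203 to 4 decimal places.

0.3203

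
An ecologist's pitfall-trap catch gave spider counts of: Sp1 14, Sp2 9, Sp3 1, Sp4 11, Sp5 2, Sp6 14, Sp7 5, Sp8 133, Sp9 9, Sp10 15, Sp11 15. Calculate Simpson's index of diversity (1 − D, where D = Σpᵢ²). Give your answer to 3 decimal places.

Total N = 14+9+1+11+2+14+5+133+9+15+15 = 228, so the proportions are 0.061404, 0.039474, 0.004386, 0.048246, 0.008772, 0.061404, 0.02193, 0.583333, 0.039474, 0.065789, 0.065789 (working shown to 6 dp, full precision carried).
D = 0.061404² + 0.039474² + 0.004386² + 0.048246² + 0.008772² + 0.061404² + 0.02193² + 0.583333² + 0.039474² + 0.065789² + 0.065789² = 0.003770 + 0.001558 + 0.000019 + 0.002328 + 0.000077 + 0.003770 + 0.000481 + 0.340278 + 0.001558 + 0.004328 + 0.004328 = 0.362496.
So 1 − D = 0.637504, i.e. 0.638 to 3 decimal places.

0.638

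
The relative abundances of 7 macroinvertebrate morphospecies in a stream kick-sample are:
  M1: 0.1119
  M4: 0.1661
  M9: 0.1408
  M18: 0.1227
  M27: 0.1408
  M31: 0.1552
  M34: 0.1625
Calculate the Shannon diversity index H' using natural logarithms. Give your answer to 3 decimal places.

Each pᵢ ln pᵢ term (working shown to 5 dp, full precision carried): 0.1119×(-2.19015)=-0.24508, 0.1661×(-1.79517)=-0.29818, 0.1408×(-1.96041)=-0.27603, 0.1227×(-2.09801)=-0.25743, 0.1408×(-1.96041)=-0.27603, 0.1552×(-1.86304)=-0.28914, 0.1625×(-1.81708)=-0.29528.
Sum = -1.93715, so H' = 1.937.

1.937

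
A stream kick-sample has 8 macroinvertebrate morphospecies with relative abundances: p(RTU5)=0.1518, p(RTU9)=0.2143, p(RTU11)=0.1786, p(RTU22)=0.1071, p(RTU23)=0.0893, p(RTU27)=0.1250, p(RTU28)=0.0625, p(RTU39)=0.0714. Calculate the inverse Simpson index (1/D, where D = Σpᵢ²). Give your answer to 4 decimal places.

6.8994

D = 0.1518² + 0.2143² + 0.1786² + 0.1071² + 0.0893² + 0.125² + 0.0625² + 0.0714² = 0.02304324 + 0.04592449 + 0.03189796 + 0.01147041 + 0.00797449 + 0.01562500 + 0.00390625 + 0.00509796 = 0.14493980 (working shown to 8 dp, full precision carried).
So 1/D = 6.899416, i.e. 6.8994 to 4 decimal places.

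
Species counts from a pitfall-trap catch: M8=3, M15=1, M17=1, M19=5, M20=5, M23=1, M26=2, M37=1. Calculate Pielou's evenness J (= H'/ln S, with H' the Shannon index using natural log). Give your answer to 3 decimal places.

Total N = 3+1+1+5+5+1+2+1 = 19, so the proportions are 0.15789, 0.05263, 0.05263, 0.26316, 0.26316, 0.05263, 0.10526, 0.05263 (working shown to 5 dp, full precision carried).
H' = −Σ pᵢ ln pᵢ = −((-0.29145) + (-0.15497) + (-0.15497) + (-0.35132) + (-0.35132) + (-0.15497) + (-0.23698) + (-0.15497)) = 1.85094.
With S = 8 species, ln S = 2.07944, so J = 1.85094/2.07944 = 0.89011, i.e. 0.890 to 3 decimal places.

0.890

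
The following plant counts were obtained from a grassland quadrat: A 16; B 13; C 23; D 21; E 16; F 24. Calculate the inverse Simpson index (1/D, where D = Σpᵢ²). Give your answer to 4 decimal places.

Total N = 16+13+23+21+16+24 = 113, so the proportions are 0.14159292, 0.11504425, 0.20353982, 0.18584071, 0.14159292, 0.21238938 (working shown to 8 dp, full precision carried).
D = 0.14159292² + 0.11504425² + 0.20353982² + 0.18584071² + 0.14159292² + 0.21238938² = 0.02004856 + 0.01323518 + 0.04142846 + 0.03453677 + 0.02004856 + 0.04510925 = 0.17440677.
So 1/D = 5.733722, i.e. 5.7337 to 4 decimal places.

5.7337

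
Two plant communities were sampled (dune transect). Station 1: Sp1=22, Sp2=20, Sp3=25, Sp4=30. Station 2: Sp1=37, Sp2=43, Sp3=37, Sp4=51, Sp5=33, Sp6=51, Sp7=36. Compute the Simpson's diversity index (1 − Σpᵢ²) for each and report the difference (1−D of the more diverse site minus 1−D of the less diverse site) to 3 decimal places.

Station 1: N=97, proportions 0.2268, 0.20619, 0.25773, 0.30928, giving 1−D = 0.74397 (working shown to 5 dp, full precision carried).
Station 2: N=288, proportions 0.12847, 0.14931, 0.12847, 0.17708, 0.11458, 0.17708, 0.125, giving 1−D = 0.85323.
Difference = |0.74397 − 0.85323| = 0.10926, i.e. 0.109 to 3 decimal places.

0.109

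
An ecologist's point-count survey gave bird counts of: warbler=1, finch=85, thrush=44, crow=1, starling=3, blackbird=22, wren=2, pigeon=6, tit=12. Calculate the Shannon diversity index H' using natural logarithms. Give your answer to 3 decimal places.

Total N = 1+85+44+1+3+22+2+6+12 = 176, so the proportions are 0.00568, 0.48295, 0.25, 0.00568, 0.01705, 0.125, 0.01136, 0.03409, 0.06818 (working shown to 5 dp, full precision carried).
Each pᵢ ln pᵢ term: 0.00568×(-5.17048)=-0.02938, 0.48295×(-0.72783)=-0.35151, 0.25×(-1.38629)=-0.34657, 0.00568×(-5.17048)=-0.02938, 0.01705×(-4.07187)=-0.06941, 0.125×(-2.07944)=-0.25993, 0.01136×(-4.47734)=-0.05088, 0.03409×(-3.37872)=-0.11518, 0.06818×(-2.68558)=-0.18311.
Sum = -1.43535, so H' = 1.435.

1.435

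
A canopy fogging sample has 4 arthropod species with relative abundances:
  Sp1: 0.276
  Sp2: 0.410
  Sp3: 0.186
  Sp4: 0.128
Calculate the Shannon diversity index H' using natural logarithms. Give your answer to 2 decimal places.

1.30

Each pᵢ ln pᵢ term (working shown to 4 dp, full precision carried): 0.276×(-1.2874)=-0.3553, 0.41×(-0.8916)=-0.3656, 0.186×(-1.6820)=-0.3129, 0.128×(-2.0557)=-0.2631.
Sum = -1.2969, so H' = 1.30.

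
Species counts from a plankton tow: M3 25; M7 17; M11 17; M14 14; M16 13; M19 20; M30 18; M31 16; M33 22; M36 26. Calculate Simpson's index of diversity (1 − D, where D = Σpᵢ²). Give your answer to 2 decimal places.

0.90

Total N = 25+17+17+14+13+20+18+16+22+26 = 188, so the proportions are 0.133, 0.0904, 0.0904, 0.0745, 0.0691, 0.1064, 0.0957, 0.0851, 0.117, 0.1383 (working shown to 4 dp, full precision carried).
D = 0.133² + 0.0904² + 0.0904² + 0.0745² + 0.0691² + 0.1064² + 0.0957² + 0.0851² + 0.117² + 0.1383² = 0.0177 + 0.0082 + 0.0082 + 0.0055 + 0.0048 + 0.0113 + 0.0092 + 0.0072 + 0.0137 + 0.0191 = 0.1049.
So 1 − D = 0.8951, i.e. 0.90 to 2 decimal places.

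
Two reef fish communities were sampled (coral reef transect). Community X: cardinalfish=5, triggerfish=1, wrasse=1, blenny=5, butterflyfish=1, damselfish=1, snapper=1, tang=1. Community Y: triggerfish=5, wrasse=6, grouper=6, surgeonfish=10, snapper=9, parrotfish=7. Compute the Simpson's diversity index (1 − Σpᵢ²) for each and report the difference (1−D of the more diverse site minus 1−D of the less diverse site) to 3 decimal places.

Community X: N=16, proportions 0.3125, 0.0625, 0.0625, 0.3125, 0.0625, 0.0625, 0.0625, 0.0625, giving 1−D = 0.78125 (working shown to 5 dp, full precision carried).
Community Y: N=43, proportions 0.11628, 0.13953, 0.13953, 0.23256, 0.2093, 0.16279, giving 1−D = 0.82315.
Difference = |0.78125 − 0.82315| = 0.04190, i.e. 0.042 to 3 decimal places.

0.042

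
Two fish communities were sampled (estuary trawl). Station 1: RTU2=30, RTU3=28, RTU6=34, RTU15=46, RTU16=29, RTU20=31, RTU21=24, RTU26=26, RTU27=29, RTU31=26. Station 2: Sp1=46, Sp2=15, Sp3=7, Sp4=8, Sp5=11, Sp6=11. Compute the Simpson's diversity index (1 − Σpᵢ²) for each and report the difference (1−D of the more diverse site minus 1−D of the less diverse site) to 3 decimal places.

Station 1: N=303, proportions 0.09901, 0.09241, 0.11221, 0.15182, 0.09571, 0.10231, 0.07921, 0.08581, 0.09571, 0.08581, giving 1−D = 0.89623 (working shown to 5 dp, full precision carried).
Station 2: N=98, proportions 0.46939, 0.15306, 0.07143, 0.08163, 0.11224, 0.11224, giving 1−D = 0.71928.
Difference = |0.89623 − 0.71928| = 0.17695, i.e. 0.177 to 3 decimal places.

0.177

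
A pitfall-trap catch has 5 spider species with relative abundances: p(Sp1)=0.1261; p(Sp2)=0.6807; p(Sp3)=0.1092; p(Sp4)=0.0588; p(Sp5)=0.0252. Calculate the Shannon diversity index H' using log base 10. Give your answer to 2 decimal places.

0.44

Each pᵢ log₁₀ pᵢ term (working shown to 4 dp, full precision carried): 0.1261×(-0.8993)=-0.1134, 0.6807×(-0.1670)=-0.1137, 0.1092×(-0.9618)=-0.1050, 0.0588×(-1.2306)=-0.0724, 0.0252×(-1.5986)=-0.0403.
Sum = -0.4448, so H' = 0.44.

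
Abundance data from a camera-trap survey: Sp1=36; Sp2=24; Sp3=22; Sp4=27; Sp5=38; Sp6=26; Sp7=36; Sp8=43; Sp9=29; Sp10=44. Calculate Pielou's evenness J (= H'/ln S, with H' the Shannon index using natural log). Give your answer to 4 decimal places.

Total N = 36+24+22+27+38+26+36+43+29+44 = 325, so the proportions are 0.110769, 0.073846, 0.067692, 0.083077, 0.116923, 0.08, 0.110769, 0.132308, 0.089231, 0.135385 (working shown to 6 dp, full precision carried).
H' = −Σ pᵢ ln pᵢ = −((-0.243726) + (-0.192426) + (-0.182281) + (-0.206694) + (-0.250945) + (-0.202058) + (-0.243726) + (-0.267609) + (-0.215629) + (-0.270720)) = 2.275814.
With S = 10 species, ln S = 2.302585, so J = 2.275814/2.302585 = 0.988374, i.e. 0.9884 to 4 decimal places.

0.9884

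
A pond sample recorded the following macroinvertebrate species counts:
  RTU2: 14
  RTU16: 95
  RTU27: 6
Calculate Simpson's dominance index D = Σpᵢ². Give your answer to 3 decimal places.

Total N = 14+95+6 = 115, so the proportions are 0.12174, 0.82609, 0.05217 (working shown to 5 dp, full precision carried).
D = 0.12174² + 0.82609² + 0.05217² = 0.01482 + 0.68242 + 0.00272 = 0.69996.
To 3 decimal places, D = 0.700.

0.700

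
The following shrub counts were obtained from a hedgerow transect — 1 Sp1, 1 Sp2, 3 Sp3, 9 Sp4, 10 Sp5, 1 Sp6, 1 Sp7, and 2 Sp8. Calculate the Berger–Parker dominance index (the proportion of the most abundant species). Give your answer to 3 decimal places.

Total N = 1+1+3+9+10+1+1+2 = 28, so the proportions are 0.03571, 0.03571, 0.10714, 0.32143, 0.35714, 0.03571, 0.03571, 0.07143 (working shown to 5 dp, full precision carried).
The largest proportion is 0.35714, i.e. d = 0.357 to 3 decimal places.

0.357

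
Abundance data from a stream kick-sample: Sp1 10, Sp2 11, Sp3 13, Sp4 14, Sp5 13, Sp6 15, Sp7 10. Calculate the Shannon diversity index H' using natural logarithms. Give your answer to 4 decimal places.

Total N = 10+11+13+14+13+15+10 = 86, so the proportions are 0.116279, 0.127907, 0.151163, 0.162791, 0.151163, 0.174419, 0.116279 (working shown to 6 dp, full precision carried).
Each pᵢ ln pᵢ term: 0.116279×(-2.151762)=-0.250205, 0.127907×(-2.056452)=-0.263035, 0.151163×(-1.889398)=-0.285607, 0.162791×(-1.815290)=-0.295512, 0.151163×(-1.889398)=-0.285607, 0.174419×(-1.746297)=-0.304587, 0.116279×(-2.151762)=-0.250205.
Sum = -1.934757, so H' = 1.9348.

1.9348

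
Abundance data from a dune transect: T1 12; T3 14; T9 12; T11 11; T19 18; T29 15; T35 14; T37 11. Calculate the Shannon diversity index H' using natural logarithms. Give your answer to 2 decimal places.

Total N = 12+14+12+11+18+15+14+11 = 107, so the proportions are 0.1121, 0.1308, 0.1121, 0.1028, 0.1682, 0.1402, 0.1308, 0.1028 (working shown to 4 dp, full precision carried).
Each pᵢ ln pᵢ term: 0.1121×(-2.1879)=-0.2454, 0.1308×(-2.0338)=-0.2661, 0.1121×(-2.1879)=-0.2454, 0.1028×(-2.2749)=-0.2339, 0.1682×(-1.7825)=-0.2999, 0.1402×(-1.9648)=-0.2754, 0.1308×(-2.0338)=-0.2661, 0.1028×(-2.2749)=-0.2339.
Sum = -2.0660, so H' = 2.07.

2.07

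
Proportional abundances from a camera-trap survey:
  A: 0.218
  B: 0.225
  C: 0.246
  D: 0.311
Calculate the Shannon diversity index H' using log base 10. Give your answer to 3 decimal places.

0.598

Each pᵢ log₁₀ pᵢ term (working shown to 5 dp, full precision carried): 0.218×(-0.66154)=-0.14422, 0.225×(-0.64782)=-0.14576, 0.246×(-0.60906)=-0.14983, 0.311×(-0.50724)=-0.15775.
Sum = -0.59756, so H' = 0.598.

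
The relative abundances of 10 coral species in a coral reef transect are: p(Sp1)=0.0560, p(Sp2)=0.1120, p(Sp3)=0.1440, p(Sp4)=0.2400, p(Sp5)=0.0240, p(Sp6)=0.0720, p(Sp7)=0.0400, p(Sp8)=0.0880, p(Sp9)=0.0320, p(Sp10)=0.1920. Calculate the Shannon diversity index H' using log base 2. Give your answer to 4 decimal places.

2.9961

Each pᵢ log₂ pᵢ term (working shown to 6 dp, full precision carried): 0.056×(-4.158429)=-0.232872, 0.112×(-3.158429)=-0.353744, 0.144×(-2.795859)=-0.402604, 0.24×(-2.058894)=-0.494134, 0.024×(-5.380822)=-0.129140, 0.072×(-3.795859)=-0.273302, 0.04×(-4.643856)=-0.185754, 0.088×(-3.506353)=-0.308559, 0.032×(-4.965784)=-0.158905, 0.192×(-2.380822)=-0.457118.
Sum = -2.996132, so H' = 2.9961.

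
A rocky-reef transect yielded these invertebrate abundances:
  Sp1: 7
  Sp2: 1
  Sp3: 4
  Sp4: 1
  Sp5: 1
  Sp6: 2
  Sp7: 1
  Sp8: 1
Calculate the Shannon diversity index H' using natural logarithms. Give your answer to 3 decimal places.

1.749

Total N = 7+1+4+1+1+2+1+1 = 18, so the proportions are 0.38889, 0.05556, 0.22222, 0.05556, 0.05556, 0.11111, 0.05556, 0.05556 (working shown to 5 dp, full precision carried).
Each pᵢ ln pᵢ term: 0.38889×(-0.94446)=-0.36729, 0.05556×(-2.89037)=-0.16058, 0.22222×(-1.50408)=-0.33424, 0.05556×(-2.89037)=-0.16058, 0.05556×(-2.89037)=-0.16058, 0.11111×(-2.19722)=-0.24414, 0.05556×(-2.89037)=-0.16058, 0.05556×(-2.89037)=-0.16058.
Sum = -1.74855, so H' = 1.749.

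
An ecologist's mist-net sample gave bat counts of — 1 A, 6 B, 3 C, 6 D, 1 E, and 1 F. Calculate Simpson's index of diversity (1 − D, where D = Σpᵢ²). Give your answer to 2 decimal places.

Total N = 1+6+3+6+1+1 = 18, so the proportions are 0.0556, 0.3333, 0.1667, 0.3333, 0.0556, 0.0556 (working shown to 4 dp, full precision carried).
D = 0.0556² + 0.3333² + 0.1667² + 0.3333² + 0.0556² + 0.0556² = 0.0031 + 0.1111 + 0.0278 + 0.1111 + 0.0031 + 0.0031 = 0.2593.
So 1 − D = 0.7407, i.e. 0.74 to 2 decimal places.

0.74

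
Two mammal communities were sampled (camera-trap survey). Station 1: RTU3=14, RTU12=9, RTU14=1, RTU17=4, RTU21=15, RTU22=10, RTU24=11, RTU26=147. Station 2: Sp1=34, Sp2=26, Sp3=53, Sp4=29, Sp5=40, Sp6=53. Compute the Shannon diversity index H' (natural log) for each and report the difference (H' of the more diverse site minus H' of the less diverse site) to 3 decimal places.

0.601

Station 1: N=211, proportions 0.06635, 0.04265, 0.00474, 0.01896, 0.07109, 0.04739, 0.05213, 0.69668, giving H' = 1.15336 (working shown to 5 dp, full precision carried).
Station 2: N=235, proportions 0.14468, 0.11064, 0.22553, 0.1234, 0.17021, 0.22553, giving H' = 1.75463.
Difference = |1.15336 − 1.75463| = 0.60127, i.e. 0.601 to 3 decimal places.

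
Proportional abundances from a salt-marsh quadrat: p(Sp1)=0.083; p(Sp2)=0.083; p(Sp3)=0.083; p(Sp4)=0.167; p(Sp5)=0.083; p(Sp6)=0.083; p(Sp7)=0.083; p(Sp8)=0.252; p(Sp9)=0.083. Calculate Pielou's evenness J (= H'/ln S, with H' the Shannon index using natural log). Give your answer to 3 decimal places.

0.952

H' = −Σ pᵢ ln pᵢ = −((-0.20658) + (-0.20658) + (-0.20658) + (-0.29889) + (-0.20658) + (-0.20658) + (-0.20658) + (-0.34734) + (-0.20658)) = 2.09229 (working shown to 5 dp, full precision carried).
With S = 9 species, ln S = 2.19722, so J = 2.09229/2.19722 = 0.95224, i.e. 0.952 to 3 decimal places.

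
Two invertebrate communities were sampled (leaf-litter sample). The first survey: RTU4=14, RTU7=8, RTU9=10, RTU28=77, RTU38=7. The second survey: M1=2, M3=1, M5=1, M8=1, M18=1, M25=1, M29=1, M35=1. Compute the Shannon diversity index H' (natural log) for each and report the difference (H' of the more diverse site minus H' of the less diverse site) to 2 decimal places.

0.95

The first survey: N=116, proportions 0.1207, 0.069, 0.0862, 0.6638, 0.0603, giving H' = 1.0924 (working shown to 4 dp, full precision carried).
The second survey: N=9, proportions 0.2222, 0.1111, 0.1111, 0.1111, 0.1111, 0.1111, 0.1111, 0.1111, giving H' = 2.0432.
Difference = |1.0924 − 2.0432| = 0.9508, i.e. 0.95 to 2 decimal places.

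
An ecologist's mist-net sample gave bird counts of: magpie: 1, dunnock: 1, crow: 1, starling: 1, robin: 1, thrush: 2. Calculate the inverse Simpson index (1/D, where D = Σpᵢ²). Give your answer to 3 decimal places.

5.444

Total N = 1+1+1+1+1+2 = 7, so the proportions are 0.1428571, 0.1428571, 0.1428571, 0.1428571, 0.1428571, 0.2857143 (working shown to 7 dp, full precision carried).
D = 0.1428571² + 0.1428571² + 0.1428571² + 0.1428571² + 0.1428571² + 0.2857143² = 0.0204082 + 0.0204082 + 0.0204082 + 0.0204082 + 0.0204082 + 0.0816327 = 0.1836735.
So 1/D = 5.44444, i.e. 5.444 to 3 decimal places.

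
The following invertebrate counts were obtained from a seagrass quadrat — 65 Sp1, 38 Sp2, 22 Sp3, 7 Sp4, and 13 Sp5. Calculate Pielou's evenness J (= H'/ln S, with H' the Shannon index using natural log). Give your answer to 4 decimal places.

0.8446

Total N = 65+38+22+7+13 = 145, so the proportions are 0.448276, 0.262069, 0.151724, 0.048276, 0.089655 (working shown to 6 dp, full precision carried).
H' = −Σ pᵢ ln pᵢ = −((-0.359673) + (-0.350949) + (-0.286105) + (-0.146316) + (-0.216229)) = 1.359271.
With S = 5 species, ln S = 1.609438, so J = 1.359271/1.609438 = 0.844563, i.e. 0.8446 to 4 decimal places.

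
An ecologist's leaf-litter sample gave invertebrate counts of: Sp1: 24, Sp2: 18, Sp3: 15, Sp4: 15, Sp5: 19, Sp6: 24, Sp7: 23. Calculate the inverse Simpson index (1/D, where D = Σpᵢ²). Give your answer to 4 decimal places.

6.7628

Total N = 24+18+15+15+19+24+23 = 138, so the proportions are 0.17391304, 0.13043478, 0.10869565, 0.10869565, 0.13768116, 0.17391304, 0.16666667 (working shown to 8 dp, full precision carried).
D = 0.17391304² + 0.13043478² + 0.10869565² + 0.10869565² + 0.13768116² + 0.17391304² + 0.16666667² = 0.03024575 + 0.01701323 + 0.01181474 + 0.01181474 + 0.01895610 + 0.03024575 + 0.02777778 = 0.14786809.
So 1/D = 6.762784, i.e. 6.7628 to 4 decimal places.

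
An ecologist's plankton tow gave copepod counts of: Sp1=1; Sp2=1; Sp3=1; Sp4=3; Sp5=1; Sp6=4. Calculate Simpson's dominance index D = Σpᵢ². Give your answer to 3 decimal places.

0.240

Total N = 1+1+1+3+1+4 = 11, so the proportions are 0.09091, 0.09091, 0.09091, 0.27273, 0.09091, 0.36364 (working shown to 5 dp, full precision carried).
D = 0.09091² + 0.09091² + 0.09091² + 0.27273² + 0.09091² + 0.36364² = 0.00826 + 0.00826 + 0.00826 + 0.07438 + 0.00826 + 0.13223 = 0.23967.
To 3 decimal places, D = 0.240.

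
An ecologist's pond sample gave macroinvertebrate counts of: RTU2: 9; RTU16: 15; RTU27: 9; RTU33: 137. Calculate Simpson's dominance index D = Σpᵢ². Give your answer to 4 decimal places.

Total N = 9+15+9+137 = 170, so the proportions are 0.052941, 0.088235, 0.052941, 0.805882 (working shown to 6 dp, full precision carried).
D = 0.052941² + 0.088235² + 0.052941² + 0.805882² = 0.002803 + 0.007785 + 0.002803 + 0.649446 = 0.662837.
To 4 decimal places, D = 0.6628.

0.6628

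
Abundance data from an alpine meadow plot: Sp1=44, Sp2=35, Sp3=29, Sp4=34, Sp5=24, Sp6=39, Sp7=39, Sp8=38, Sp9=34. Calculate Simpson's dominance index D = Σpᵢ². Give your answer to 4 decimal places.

0.1139

Total N = 44+35+29+34+24+39+39+38+34 = 316, so the proportions are 0.139241, 0.110759, 0.091772, 0.107595, 0.075949, 0.123418, 0.123418, 0.120253, 0.107595 (working shown to 6 dp, full precision carried).
D = 0.139241² + 0.110759² + 0.091772² + 0.107595² + 0.075949² + 0.123418² + 0.123418² + 0.120253² + 0.107595² = 0.019388 + 0.012268 + 0.008422 + 0.011577 + 0.005768 + 0.015232 + 0.015232 + 0.014461 + 0.011577 = 0.113924.
To 4 decimal places, D = 0.1139.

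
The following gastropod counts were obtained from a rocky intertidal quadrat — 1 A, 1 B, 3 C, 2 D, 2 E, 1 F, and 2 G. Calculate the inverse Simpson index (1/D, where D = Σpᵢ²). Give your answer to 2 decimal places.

Total N = 1+1+3+2+2+1+2 = 12, so the proportions are 0.083333, 0.083333, 0.25, 0.166667, 0.166667, 0.083333, 0.166667 (working shown to 6 dp, full precision carried).
D = 0.083333² + 0.083333² + 0.25² + 0.166667² + 0.166667² + 0.083333² + 0.166667² = 0.006944 + 0.006944 + 0.062500 + 0.027778 + 0.027778 + 0.006944 + 0.027778 = 0.166667.
So 1/D = 6.0000, i.e. 6.00 to 2 decimal places.

6.00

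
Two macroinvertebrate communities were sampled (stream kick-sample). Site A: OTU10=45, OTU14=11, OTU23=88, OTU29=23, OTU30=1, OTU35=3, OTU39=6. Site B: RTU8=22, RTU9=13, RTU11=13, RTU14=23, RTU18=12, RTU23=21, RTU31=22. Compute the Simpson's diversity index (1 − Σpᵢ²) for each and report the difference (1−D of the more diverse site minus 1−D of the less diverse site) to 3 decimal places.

Site A: N=177, proportions 0.25423729, 0.06214689, 0.49717514, 0.1299435, 0.00564972, 0.01694915, 0.03389831, giving 1−D = 0.66596444 (working shown to 8 dp, full precision carried).
Site B: N=126, proportions 0.17460317, 0.1031746, 0.1031746, 0.18253968, 0.0952381, 0.16666667, 0.17460317, giving 1−D = 0.84756866.
Difference = |0.66596444 − 0.84756866| = 0.18160422, i.e. 0.182 to 3 decimal places.

0.182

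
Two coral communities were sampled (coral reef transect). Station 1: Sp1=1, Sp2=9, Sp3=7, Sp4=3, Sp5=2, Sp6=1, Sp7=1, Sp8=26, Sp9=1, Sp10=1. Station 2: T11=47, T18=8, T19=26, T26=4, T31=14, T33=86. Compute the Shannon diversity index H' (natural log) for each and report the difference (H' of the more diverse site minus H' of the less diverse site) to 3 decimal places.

Station 1: N=52, proportions 0.01923, 0.17308, 0.13462, 0.05769, 0.03846, 0.01923, 0.01923, 0.5, 0.01923, 0.01923, giving H' = 1.58992 (working shown to 5 dp, full precision carried).
Station 2: N=185, proportions 0.25405, 0.04324, 0.14054, 0.02162, 0.07568, 0.46486, giving H' = 1.39404.
Difference = |1.58992 − 1.39404| = 0.19588, i.e. 0.196 to 3 decimal places.

0.196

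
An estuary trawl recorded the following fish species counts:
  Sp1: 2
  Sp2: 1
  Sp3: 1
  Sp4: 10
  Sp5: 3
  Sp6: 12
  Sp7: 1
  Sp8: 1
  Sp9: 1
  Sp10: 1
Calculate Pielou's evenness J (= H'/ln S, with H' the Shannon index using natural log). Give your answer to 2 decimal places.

Total N = 2+1+1+10+3+12+1+1+1+1 = 33, so the proportions are 0.0606, 0.0303, 0.0303, 0.303, 0.0909, 0.3636, 0.0303, 0.0303, 0.0303, 0.0303 (working shown to 4 dp, full precision carried).
H' = −Σ pᵢ ln pᵢ = −((-0.1699) + (-0.1060) + (-0.1060) + (-0.3618) + (-0.2180) + (-0.3679) + (-0.1060) + (-0.1060) + (-0.1060) + (-0.1060)) = 1.7533.
With S = 10 species, ln S = 2.3026, so J = 1.7533/2.3026 = 0.7614, i.e. 0.76 to 2 decimal places.

0.76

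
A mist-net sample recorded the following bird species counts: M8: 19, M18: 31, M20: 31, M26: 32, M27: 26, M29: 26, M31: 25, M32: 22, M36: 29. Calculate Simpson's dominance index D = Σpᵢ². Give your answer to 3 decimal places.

0.114

Total N = 19+31+31+32+26+26+25+22+29 = 241, so the proportions are 0.07884, 0.12863, 0.12863, 0.13278, 0.10788, 0.10788, 0.10373, 0.09129, 0.12033 (working shown to 5 dp, full precision carried).
D = 0.07884² + 0.12863² + 0.12863² + 0.13278² + 0.10788² + 0.10788² + 0.10373² + 0.09129² + 0.12033² = 0.00622 + 0.01655 + 0.01655 + 0.01763 + 0.01164 + 0.01164 + 0.01076 + 0.00833 + 0.01448 = 0.11379.
To 3 decimal places, D = 0.114.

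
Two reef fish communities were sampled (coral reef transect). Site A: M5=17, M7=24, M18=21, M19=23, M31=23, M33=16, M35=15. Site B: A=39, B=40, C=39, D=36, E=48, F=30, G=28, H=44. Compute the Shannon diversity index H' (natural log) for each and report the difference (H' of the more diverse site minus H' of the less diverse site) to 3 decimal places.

0.136

Site A: N=139, proportions 0.1223, 0.17266, 0.15108, 0.16547, 0.16547, 0.11511, 0.10791, giving H' = 1.93025 (working shown to 5 dp, full precision carried).
Site B: N=304, proportions 0.12829, 0.13158, 0.12829, 0.11842, 0.15789, 0.09868, 0.09211, 0.14474, giving H' = 2.06578.
Difference = |1.93025 − 2.06578| = 0.13553, i.e. 0.136 to 3 decimal places.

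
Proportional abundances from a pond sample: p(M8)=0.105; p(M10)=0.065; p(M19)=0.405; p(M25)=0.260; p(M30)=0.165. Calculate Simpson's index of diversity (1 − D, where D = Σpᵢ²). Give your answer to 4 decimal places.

D = 0.105² + 0.065² + 0.405² + 0.26² + 0.165² = 0.011025 + 0.004225 + 0.164025 + 0.067600 + 0.027225 = 0.274100 (working shown to 6 dp, full precision carried).
So 1 − D = 0.725900, i.e. 0.7259 to 4 decimal places.

0.7259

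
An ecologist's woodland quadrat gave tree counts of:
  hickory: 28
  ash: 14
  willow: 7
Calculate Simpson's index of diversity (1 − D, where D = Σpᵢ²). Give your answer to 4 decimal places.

0.5714

Total N = 28+14+7 = 49, so the proportions are 0.571429, 0.285714, 0.142857 (working shown to 6 dp, full precision carried).
D = 0.571429² + 0.285714² + 0.142857² = 0.326531 + 0.081633 + 0.020408 = 0.428571.
So 1 − D = 0.571429, i.e. 0.5714 to 4 decimal places.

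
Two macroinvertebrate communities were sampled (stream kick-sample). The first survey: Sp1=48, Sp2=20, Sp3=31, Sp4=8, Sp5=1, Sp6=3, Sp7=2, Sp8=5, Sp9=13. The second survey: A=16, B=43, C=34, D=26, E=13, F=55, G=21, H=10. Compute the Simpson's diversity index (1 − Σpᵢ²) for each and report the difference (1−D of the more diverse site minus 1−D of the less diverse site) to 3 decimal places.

The first survey: N=131, proportions 0.3664122, 0.1526718, 0.2366412, 0.0610687, 0.0076336, 0.0229008, 0.0152672, 0.0381679, 0.0992366, giving 1−D = 0.7705845 (working shown to 7 dp, full precision carried).
The second survey: N=218, proportions 0.0733945, 0.1972477, 0.1559633, 0.1192661, 0.059633, 0.2522936, 0.0963303, 0.0458716, giving 1−D = 0.8385658.
Difference = |0.7705845 − 0.8385658| = 0.0679813, i.e. 0.068 to 3 decimal places.

0.068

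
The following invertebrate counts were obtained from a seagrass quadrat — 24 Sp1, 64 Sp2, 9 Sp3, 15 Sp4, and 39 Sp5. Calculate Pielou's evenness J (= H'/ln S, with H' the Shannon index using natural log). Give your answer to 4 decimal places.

Total N = 24+64+9+15+39 = 151, so the proportions are 0.15894, 0.423841, 0.059603, 0.099338, 0.258278 (working shown to 6 dp, full precision carried).
H' = −Σ pᵢ ln pᵢ = −((-0.292327) + (-0.363824) + (-0.168083) + (-0.229394) + (-0.349636)) = 1.403263.
With S = 5 species, ln S = 1.609438, so J = 1.403263/1.609438 = 0.871897, i.e. 0.8719 to 4 decimal places.

0.8719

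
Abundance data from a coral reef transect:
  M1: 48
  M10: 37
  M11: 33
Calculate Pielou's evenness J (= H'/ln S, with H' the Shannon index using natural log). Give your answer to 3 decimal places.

0.988

Total N = 48+37+33 = 118, so the proportions are 0.40678, 0.31356, 0.27966 (working shown to 5 dp, full precision carried).
H' = −Σ pᵢ ln pᵢ = −((-0.36589) + (-0.36366) + (-0.35634)) = 1.08588.
With S = 3 species, ln S = 1.09861, so J = 1.08588/1.09861 = 0.98842, i.e. 0.988 to 3 decimal places.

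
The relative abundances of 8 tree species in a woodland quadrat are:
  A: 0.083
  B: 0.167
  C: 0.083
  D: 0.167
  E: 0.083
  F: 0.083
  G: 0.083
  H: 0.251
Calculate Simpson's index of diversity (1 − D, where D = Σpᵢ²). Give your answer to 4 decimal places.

D = 0.083² + 0.167² + 0.083² + 0.167² + 0.083² + 0.083² + 0.083² + 0.251² = 0.006889 + 0.027889 + 0.006889 + 0.027889 + 0.006889 + 0.006889 + 0.006889 + 0.063001 = 0.153224 (working shown to 6 dp, full precision carried).
So 1 − D = 0.846776, i.e. 0.8468 to 4 decimal places.

0.8468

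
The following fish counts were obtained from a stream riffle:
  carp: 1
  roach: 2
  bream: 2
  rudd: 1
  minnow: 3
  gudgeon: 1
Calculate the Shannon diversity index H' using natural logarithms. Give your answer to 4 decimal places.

Total N = 1+2+2+1+3+1 = 10, so the proportions are 0.1, 0.2, 0.2, 0.1, 0.3, 0.1 (working shown to 6 dp, full precision carried).
Each pᵢ ln pᵢ term: 0.1×(-2.302585)=-0.230259, 0.2×(-1.609438)=-0.321888, 0.2×(-1.609438)=-0.321888, 0.1×(-2.302585)=-0.230259, 0.3×(-1.203973)=-0.361192, 0.1×(-2.302585)=-0.230259.
Sum = -1.695743, so H' = 1.6957.

1.6957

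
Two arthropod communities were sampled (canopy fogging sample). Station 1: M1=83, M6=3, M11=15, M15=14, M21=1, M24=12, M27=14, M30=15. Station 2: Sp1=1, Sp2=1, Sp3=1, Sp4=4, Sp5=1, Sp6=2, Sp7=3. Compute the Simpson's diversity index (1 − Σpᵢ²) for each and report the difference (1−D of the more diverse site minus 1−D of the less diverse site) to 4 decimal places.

Station 1: N=157, proportions 0.528662, 0.019108, 0.095541, 0.089172, 0.006369, 0.076433, 0.089172, 0.095541, giving 1−D = 0.680109 (working shown to 6 dp, full precision carried).
Station 2: N=13, proportions 0.076923, 0.076923, 0.076923, 0.307692, 0.076923, 0.153846, 0.230769, giving 1−D = 0.804734.
Difference = |0.680109 − 0.804734| = 0.124625, i.e. 0.1246 to 4 decimal places.

0.1246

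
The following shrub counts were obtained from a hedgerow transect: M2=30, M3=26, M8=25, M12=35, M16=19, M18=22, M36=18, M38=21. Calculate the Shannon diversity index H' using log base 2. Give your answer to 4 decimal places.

Total N = 30+26+25+35+19+22+18+21 = 196, so the proportions are 0.153061, 0.132653, 0.127551, 0.178571, 0.096939, 0.112245, 0.091837, 0.107143 (working shown to 6 dp, full precision carried).
Each pᵢ log₂ pᵢ term: 0.153061×(-2.707819)=-0.414462, 0.132653×(-2.914270)=-0.386587, 0.127551×(-2.970854)=-0.378935, 0.178571×(-2.485427)=-0.443826, 0.096939×(-3.366782)=-0.326372, 0.112245×(-3.155278)=-0.354164, 0.091837×(-3.444785)=-0.316358, 0.107143×(-3.222392)=-0.345256.
Sum = -2.965960, so H' = 2.9660.

2.9660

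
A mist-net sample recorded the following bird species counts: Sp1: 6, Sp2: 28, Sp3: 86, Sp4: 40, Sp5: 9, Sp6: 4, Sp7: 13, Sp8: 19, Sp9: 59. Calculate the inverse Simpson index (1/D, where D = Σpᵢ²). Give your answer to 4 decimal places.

5.0055

Total N = 6+28+86+40+9+4+13+19+59 = 264, so the proportions are 0.02272727, 0.10606061, 0.32575758, 0.15151515, 0.03409091, 0.01515152, 0.04924242, 0.0719697, 0.22348485 (working shown to 8 dp, full precision carried).
D = 0.02272727² + 0.10606061² + 0.32575758² + 0.15151515² + 0.03409091² + 0.01515152² + 0.04924242² + 0.0719697² + 0.22348485² = 0.00051653 + 0.01124885 + 0.10611800 + 0.02295684 + 0.00116219 + 0.00022957 + 0.00242482 + 0.00517964 + 0.04994548 = 0.19978191.
So 1/D = 5.005458, i.e. 5.0055 to 4 decimal places.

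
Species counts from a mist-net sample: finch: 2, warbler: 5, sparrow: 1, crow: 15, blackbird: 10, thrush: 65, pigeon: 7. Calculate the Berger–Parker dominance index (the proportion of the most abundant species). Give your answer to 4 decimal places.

0.6190

Total N = 2+5+1+15+10+65+7 = 105, so the proportions are 0.019048, 0.047619, 0.009524, 0.142857, 0.095238, 0.619048, 0.066667 (working shown to 6 dp, full precision carried).
The largest proportion is 0.619048, i.e. d = 0.6190 to 4 decimal places.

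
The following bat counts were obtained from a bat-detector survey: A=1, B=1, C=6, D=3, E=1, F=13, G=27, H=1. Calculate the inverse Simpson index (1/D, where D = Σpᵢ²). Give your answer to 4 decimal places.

Total N = 1+1+6+3+1+13+27+1 = 53, so the proportions are 0.0188679, 0.0188679, 0.1132075, 0.0566038, 0.0188679, 0.245283, 0.509434, 0.0188679 (working shown to 7 dp, full precision carried).
D = 0.0188679² + 0.0188679² + 0.1132075² + 0.0566038² + 0.0188679² + 0.245283² + 0.509434² + 0.0188679² = 0.0003560 + 0.0003560 + 0.0128159 + 0.0032040 + 0.0003560 + 0.0601638 + 0.2595230 + 0.0003560 = 0.3371307.
So 1/D = 2.966209, i.e. 2.9662 to 4 decimal places.

2.9662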